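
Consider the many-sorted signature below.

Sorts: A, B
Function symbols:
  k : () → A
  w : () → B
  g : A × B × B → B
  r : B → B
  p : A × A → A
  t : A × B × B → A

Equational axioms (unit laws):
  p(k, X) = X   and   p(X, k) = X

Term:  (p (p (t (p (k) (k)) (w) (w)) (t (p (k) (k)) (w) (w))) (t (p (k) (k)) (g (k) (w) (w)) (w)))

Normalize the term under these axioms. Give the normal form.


normal form = (p (p (t (k) (w) (w)) (t (k) (w) (w))) (t (k) (g (k) (w) (w)) (w)))

1. (p (p (t (p (k) (k)) (w) (w)) (t (p (k) (k)) (w) (w))) (t (p (k) (k)) (g (k) (w) (w)) (w)))  →  (p (p (t (k) (w) (w)) (t (p (k) (k)) (w) (w))) (t (p (k) (k)) (g (k) (w) (w)) (w)))
2. (p (p (t (k) (w) (w)) (t (p (k) (k)) (w) (w))) (t (p (k) (k)) (g (k) (w) (w)) (w)))  →  (p (p (t (k) (w) (w)) (t (k) (w) (w))) (t (p (k) (k)) (g (k) (w) (w)) (w)))
3. (p (p (t (k) (w) (w)) (t (k) (w) (w))) (t (p (k) (k)) (g (k) (w) (w)) (w)))  →  (p (p (t (k) (w) (w)) (t (k) (w) (w))) (t (k) (g (k) (w) (w)) (w)))


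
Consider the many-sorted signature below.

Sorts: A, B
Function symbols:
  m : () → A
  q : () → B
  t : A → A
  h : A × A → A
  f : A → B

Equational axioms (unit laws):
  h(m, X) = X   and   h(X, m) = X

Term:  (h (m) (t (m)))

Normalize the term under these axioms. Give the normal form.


1. (h (m) (t (m)))  →  (t (m))

normal form = (t (m))


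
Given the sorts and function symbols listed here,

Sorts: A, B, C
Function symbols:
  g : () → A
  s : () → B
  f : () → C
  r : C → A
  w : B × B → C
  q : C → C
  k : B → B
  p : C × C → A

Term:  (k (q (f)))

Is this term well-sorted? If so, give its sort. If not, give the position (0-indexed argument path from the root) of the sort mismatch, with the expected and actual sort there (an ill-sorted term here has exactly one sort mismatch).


ill-sorted at position [0]: expected B, got C

    (f) : C
  (q (f)) : C
(k (q (f))) : ✗ arg 0 at [0] has sort C, expected B


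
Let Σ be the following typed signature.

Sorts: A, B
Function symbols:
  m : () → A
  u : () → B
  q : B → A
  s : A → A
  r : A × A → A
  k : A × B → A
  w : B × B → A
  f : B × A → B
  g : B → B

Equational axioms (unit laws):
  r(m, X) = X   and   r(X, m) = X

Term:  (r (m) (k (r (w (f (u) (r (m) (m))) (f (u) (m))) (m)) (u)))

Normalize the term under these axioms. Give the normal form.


1. (r (m) (k (r (w (f (u) (r (m) (m))) (f (u) (m))) (m)) (u)))  →  (k (r (w (f (u) (r (m) (m))) (f (u) (m))) (m)) (u))
2. (k (r (w (f (u) (r (m) (m))) (f (u) (m))) (m)) (u))  →  (k (w (f (u) (r (m) (m))) (f (u) (m))) (u))
3. (k (w (f (u) (r (m) (m))) (f (u) (m))) (u))  →  (k (w (f (u) (m)) (f (u) (m))) (u))

normal form = (k (w (f (u) (m)) (f (u) (m))) (u))


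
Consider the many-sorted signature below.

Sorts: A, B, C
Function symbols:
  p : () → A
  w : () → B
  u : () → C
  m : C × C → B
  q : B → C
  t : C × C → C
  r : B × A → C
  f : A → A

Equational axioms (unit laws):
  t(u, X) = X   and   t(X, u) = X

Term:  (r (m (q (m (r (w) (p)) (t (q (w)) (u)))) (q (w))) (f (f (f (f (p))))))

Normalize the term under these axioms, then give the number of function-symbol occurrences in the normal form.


size = 16

1. (r (m (q (m (r (w) (p)) (t (q (w)) (u)))) (q (w))) (f (f (f (f (p))))))  →  (r (m (q (m (r (w) (p)) (q (w)))) (q (w))) (f (f (f (f (p))))))
normal form: (r (m (q (m (r (w) (p)) (q (w)))) (q (w))) (f (f (f (f (p))))))


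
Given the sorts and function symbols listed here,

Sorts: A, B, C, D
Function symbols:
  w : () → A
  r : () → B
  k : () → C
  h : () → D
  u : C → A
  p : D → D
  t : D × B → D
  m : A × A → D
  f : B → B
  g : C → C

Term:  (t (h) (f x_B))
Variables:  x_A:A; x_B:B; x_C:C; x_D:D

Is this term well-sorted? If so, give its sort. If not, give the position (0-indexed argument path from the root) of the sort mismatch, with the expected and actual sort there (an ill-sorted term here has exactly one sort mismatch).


  (h) : D
    x_B : B
  (f x_B) : B
(t (h) (f x_B)) : D

well-sorted; sort = D


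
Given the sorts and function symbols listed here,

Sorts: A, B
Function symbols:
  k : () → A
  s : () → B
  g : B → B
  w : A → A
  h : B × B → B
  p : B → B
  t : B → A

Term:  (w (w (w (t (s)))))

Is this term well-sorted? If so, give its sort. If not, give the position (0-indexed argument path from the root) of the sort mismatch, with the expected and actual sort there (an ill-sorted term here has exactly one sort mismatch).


well-sorted; sort = A

        (s) : B
      (t (s)) : A
    (w (t (s))) : A
  (w (w (t (s)))) : A
(w (w (w (t (s))))) : A


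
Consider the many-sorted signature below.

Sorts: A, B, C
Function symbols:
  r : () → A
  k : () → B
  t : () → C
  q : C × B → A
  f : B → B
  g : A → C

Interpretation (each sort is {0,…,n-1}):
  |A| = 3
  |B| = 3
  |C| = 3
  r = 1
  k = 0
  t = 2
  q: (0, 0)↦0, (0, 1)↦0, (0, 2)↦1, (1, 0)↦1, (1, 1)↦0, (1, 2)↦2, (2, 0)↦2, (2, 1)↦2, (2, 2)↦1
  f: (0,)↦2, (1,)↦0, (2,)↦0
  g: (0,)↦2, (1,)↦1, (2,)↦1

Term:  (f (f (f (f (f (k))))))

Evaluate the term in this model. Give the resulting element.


value = 2

  k = 0
  (f (k)) = f(0,) = 2
  (f (f (k))) = f(2,) = 0
  (f (f (f (k)))) = f(0,) = 2
  (f (f (f (f (k))))) = f(2,) = 0
  (f (f (f (f (f (k)))))) = f(0,) = 2


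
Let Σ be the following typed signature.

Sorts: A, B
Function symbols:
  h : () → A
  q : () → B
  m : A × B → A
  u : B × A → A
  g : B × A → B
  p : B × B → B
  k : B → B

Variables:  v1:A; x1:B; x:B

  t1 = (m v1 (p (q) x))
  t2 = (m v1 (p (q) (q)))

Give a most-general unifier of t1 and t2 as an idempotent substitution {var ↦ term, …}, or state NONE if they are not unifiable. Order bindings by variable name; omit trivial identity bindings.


{x ↦ (q)}


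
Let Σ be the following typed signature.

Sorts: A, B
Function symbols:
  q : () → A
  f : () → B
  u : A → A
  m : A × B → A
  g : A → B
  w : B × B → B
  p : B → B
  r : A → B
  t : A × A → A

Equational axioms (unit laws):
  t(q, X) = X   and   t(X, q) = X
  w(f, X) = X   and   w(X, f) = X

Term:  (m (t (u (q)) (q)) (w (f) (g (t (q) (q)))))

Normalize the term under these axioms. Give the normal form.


normal form = (m (u (q)) (g (q)))

1. (m (t (u (q)) (q)) (w (f) (g (t (q) (q)))))  →  (m (u (q)) (w (f) (g (t (q) (q)))))
2. (m (u (q)) (w (f) (g (t (q) (q)))))  →  (m (u (q)) (g (t (q) (q))))
3. (m (u (q)) (g (t (q) (q))))  →  (m (u (q)) (g (q)))


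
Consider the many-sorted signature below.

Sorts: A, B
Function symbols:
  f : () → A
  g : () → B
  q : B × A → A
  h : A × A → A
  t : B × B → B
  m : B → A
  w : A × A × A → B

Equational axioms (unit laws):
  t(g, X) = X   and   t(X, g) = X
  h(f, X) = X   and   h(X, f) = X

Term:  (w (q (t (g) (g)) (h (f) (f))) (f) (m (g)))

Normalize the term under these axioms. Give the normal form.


1. (w (q (t (g) (g)) (h (f) (f))) (f) (m (g)))  →  (w (q (g) (h (f) (f))) (f) (m (g)))
2. (w (q (g) (h (f) (f))) (f) (m (g)))  →  (w (q (g) (f)) (f) (m (g)))

normal form = (w (q (g) (f)) (f) (m (g)))


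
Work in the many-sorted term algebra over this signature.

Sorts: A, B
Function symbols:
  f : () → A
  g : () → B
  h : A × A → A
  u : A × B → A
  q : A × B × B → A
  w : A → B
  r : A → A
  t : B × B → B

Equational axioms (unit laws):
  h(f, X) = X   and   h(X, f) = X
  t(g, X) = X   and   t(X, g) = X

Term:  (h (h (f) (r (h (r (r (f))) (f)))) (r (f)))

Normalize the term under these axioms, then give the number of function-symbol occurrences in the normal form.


1. (h (h (f) (r (h (r (r (f))) (f)))) (r (f)))  →  (h (r (h (r (r (f))) (f))) (r (f)))
2. (h (r (h (r (r (f))) (f))) (r (f)))  →  (h (r (r (r (f)))) (r (f)))
normal form: (h (r (r (r (f)))) (r (f)))

size = 7


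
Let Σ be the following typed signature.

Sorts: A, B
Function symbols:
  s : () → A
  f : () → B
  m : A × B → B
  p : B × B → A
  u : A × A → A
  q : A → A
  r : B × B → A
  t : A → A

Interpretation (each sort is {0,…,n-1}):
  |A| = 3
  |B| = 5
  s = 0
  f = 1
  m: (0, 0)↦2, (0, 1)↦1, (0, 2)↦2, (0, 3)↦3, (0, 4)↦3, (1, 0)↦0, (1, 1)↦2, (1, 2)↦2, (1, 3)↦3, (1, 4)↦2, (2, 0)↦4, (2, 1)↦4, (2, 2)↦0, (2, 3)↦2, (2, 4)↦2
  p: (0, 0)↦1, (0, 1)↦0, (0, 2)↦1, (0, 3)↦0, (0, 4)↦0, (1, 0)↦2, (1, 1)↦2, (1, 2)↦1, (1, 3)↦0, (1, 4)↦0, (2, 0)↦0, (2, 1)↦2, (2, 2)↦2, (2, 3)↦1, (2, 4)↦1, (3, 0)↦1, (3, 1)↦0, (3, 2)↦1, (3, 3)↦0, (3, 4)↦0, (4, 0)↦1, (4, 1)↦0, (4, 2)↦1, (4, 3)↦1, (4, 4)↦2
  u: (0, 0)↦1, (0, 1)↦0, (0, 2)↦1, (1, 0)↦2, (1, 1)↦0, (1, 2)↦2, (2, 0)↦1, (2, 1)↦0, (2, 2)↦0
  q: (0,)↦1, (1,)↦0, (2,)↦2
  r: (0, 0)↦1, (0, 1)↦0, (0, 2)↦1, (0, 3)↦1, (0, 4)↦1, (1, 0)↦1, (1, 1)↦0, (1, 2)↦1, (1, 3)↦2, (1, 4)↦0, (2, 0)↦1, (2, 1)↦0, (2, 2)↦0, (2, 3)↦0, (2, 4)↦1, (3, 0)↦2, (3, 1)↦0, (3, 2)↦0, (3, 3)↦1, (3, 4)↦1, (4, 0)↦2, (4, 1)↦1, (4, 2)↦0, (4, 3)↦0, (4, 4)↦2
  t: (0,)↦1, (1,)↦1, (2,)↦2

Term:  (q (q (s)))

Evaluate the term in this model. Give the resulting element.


  s = 0
  (q (s)) = q(0,) = 1
  (q (q (s))) = q(1,) = 0

value = 0


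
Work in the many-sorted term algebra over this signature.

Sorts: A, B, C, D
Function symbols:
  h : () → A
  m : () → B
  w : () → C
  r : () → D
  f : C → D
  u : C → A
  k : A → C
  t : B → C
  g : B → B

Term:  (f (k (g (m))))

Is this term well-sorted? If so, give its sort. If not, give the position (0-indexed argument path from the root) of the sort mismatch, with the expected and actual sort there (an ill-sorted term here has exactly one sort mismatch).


ill-sorted at position [0, 0]: expected A, got B

      (m) : B
    (g (m)) : B
  (k (g (m))) : ✗ arg 0 at [0, 0] has sort B, expected A


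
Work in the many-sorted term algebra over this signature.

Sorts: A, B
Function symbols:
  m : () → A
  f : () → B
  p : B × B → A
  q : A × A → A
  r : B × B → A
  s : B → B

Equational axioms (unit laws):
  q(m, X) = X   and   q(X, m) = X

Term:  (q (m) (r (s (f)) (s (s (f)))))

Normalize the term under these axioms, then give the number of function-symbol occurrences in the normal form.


size = 6

1. (q (m) (r (s (f)) (s (s (f)))))  →  (r (s (f)) (s (s (f))))
normal form: (r (s (f)) (s (s (f))))


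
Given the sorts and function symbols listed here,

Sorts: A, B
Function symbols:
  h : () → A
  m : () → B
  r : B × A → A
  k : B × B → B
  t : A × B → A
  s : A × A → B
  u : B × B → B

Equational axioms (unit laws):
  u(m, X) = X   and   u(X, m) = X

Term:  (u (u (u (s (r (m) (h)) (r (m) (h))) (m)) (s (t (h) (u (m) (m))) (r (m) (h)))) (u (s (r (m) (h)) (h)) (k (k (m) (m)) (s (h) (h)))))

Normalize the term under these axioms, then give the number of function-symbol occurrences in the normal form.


1. (u (u (u (s (r (m) (h)) (r (m) (h))) (m)) (s (t (h) (u (m) (m))) (r (m) (h)))) (u (s (r (m) (h)) (h)) (k (k (m) (m)) (s (h) (h)))))  →  (u (u (s (r (m) (h)) (r (m) (h))) (s (t (h) (u (m) (m))) (r (m) (h)))) (u (s (r (m) (h)) (h)) (k (k (m) (m)) (s (h) (h)))))
2. (u (u (s (r (m) (h)) (r (m) (h))) (s (t (h) (u (m) (m))) (r (m) (h)))) (u (s (r (m) (h)) (h)) (k (k (m) (m)) (s (h) (h)))))  →  (u (u (s (r (m) (h)) (r (m) (h))) (s (t (h) (m)) (r (m) (h)))) (u (s (r (m) (h)) (h)) (k (k (m) (m)) (s (h) (h)))))
normal form: (u (u (s (r (m) (h)) (r (m) (h))) (s (t (h) (m)) (r (m) (h)))) (u (s (r (m) (h)) (h)) (k (k (m) (m)) (s (h) (h)))))

size = 29


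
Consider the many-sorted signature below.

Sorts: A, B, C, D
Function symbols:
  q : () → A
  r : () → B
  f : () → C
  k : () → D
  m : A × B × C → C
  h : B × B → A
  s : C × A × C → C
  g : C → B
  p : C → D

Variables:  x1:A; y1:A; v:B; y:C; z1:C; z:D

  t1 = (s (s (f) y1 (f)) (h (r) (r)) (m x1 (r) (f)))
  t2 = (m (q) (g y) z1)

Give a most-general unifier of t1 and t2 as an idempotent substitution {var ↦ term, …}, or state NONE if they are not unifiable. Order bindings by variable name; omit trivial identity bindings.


head clash or occurs-check failure — not unifiable

NONE (not unifiable)


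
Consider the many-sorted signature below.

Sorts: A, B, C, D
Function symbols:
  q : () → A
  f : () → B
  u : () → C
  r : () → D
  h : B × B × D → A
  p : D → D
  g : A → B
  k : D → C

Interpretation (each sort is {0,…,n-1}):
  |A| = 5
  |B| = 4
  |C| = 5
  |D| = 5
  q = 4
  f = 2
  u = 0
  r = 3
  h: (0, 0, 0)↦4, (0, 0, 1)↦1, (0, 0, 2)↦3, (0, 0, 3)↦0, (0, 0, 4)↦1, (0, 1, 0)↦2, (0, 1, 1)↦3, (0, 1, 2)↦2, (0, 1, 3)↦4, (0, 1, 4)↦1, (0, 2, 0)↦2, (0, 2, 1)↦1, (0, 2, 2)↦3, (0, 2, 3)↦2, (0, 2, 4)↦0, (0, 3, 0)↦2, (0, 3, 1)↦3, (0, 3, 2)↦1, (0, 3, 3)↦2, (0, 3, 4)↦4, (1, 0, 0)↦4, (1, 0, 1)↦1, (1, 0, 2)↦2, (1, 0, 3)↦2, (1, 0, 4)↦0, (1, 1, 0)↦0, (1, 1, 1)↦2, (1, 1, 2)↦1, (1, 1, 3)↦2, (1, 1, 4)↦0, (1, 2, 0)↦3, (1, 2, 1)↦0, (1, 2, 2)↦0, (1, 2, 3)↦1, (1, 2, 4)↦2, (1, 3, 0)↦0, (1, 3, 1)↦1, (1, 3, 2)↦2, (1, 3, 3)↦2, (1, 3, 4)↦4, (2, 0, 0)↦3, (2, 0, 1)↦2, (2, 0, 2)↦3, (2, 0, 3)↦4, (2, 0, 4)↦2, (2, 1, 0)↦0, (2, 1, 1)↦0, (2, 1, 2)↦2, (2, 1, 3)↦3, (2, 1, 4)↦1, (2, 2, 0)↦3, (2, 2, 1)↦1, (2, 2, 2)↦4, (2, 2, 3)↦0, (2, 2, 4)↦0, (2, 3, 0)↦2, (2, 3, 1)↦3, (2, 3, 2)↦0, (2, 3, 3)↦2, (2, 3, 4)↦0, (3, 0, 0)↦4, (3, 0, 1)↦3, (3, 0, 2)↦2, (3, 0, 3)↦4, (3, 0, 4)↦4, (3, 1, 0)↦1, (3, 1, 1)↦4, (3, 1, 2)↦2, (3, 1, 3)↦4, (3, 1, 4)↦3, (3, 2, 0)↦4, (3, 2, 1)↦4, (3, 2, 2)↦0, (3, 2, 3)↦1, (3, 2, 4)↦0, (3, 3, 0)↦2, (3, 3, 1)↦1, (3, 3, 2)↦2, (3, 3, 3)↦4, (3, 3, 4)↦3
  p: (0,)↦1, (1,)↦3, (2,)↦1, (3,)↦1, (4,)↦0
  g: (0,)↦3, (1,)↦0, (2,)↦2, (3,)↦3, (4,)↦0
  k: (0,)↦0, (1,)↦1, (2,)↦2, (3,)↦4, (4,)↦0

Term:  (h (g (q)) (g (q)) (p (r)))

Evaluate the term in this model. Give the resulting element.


  q = 4
  (g (q)) = g(4,) = 0
  q = 4
  (g (q)) = g(4,) = 0
  r = 3
  (p (r)) = p(3,) = 1
  (h (g (q)) (g (q)) (p (r))) = h(0, 0, 1) = 1

value = 1


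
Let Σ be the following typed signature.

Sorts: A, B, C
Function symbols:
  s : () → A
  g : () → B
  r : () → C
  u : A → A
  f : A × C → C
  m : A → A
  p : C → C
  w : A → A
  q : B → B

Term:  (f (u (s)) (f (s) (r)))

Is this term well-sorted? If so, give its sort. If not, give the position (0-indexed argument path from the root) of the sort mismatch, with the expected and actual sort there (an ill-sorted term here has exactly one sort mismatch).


    (s) : A
  (u (s)) : A
    (s) : A
    (r) : C
  (f (s) (r)) : C
(f (u (s)) (f (s) (r))) : C

well-sorted; sort = C


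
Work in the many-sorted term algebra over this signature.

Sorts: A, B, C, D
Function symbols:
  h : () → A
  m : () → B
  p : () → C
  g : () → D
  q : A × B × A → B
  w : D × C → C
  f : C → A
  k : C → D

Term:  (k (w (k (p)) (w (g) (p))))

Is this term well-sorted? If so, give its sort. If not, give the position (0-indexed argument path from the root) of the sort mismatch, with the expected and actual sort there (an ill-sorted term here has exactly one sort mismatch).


well-sorted; sort = D

      (p) : C
    (k (p)) : D
      (g) : D
      (p) : C
    (w (g) (p)) : C
  (w (k (p)) (w (g) (p))) : C
(k (w (k (p)) (w (g) (p)))) : D


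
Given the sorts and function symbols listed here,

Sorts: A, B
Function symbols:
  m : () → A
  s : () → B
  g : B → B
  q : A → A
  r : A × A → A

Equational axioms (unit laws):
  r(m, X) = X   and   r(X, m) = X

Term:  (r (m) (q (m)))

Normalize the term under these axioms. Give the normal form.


normal form = (q (m))

1. (r (m) (q (m)))  →  (q (m))


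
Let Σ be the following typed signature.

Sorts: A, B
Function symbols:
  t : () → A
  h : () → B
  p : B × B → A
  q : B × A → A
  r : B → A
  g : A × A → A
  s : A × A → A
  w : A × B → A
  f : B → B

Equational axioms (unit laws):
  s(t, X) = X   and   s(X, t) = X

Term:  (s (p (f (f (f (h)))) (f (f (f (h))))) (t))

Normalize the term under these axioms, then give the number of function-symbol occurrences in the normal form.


size = 9

1. (s (p (f (f (f (h)))) (f (f (f (h))))) (t))  →  (p (f (f (f (h)))) (f (f (f (h)))))
normal form: (p (f (f (f (h)))) (f (f (f (h)))))


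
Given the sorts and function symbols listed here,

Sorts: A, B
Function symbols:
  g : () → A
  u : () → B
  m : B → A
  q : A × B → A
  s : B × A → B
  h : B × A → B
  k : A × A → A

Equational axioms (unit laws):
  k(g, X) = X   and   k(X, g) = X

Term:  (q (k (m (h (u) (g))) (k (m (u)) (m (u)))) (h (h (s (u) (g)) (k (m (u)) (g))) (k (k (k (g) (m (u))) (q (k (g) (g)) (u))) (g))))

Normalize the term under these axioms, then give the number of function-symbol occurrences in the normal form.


1. (q (k (m (h (u) (g))) (k (m (u)) (m (u)))) (h (h (s (u) (g)) (k (m (u)) (g))) (k (k (k (g) (m (u))) (q (k (g) (g)) (u))) (g))))  →  (q (k (m (h (u) (g))) (k (m (u)) (m (u)))) (h (h (s (u) (g)) (m (u))) (k (k (k (g) (m (u))) (q (k (g) (g)) (u))) (g))))
2. (q (k (m (h (u) (g))) (k (m (u)) (m (u)))) (h (h (s (u) (g)) (m (u))) (k (k (k (g) (m (u))) (q (k (g) (g)) (u))) (g))))  →  (q (k (m (h (u) (g))) (k (m (u)) (m (u)))) (h (h (s (u) (g)) (m (u))) (k (k (g) (m (u))) (q (k (g) (g)) (u)))))
3. (q (k (m (h (u) (g))) (k (m (u)) (m (u)))) (h (h (s (u) (g)) (m (u))) (k (k (g) (m (u))) (q (k (g) (g)) (u)))))  →  (q (k (m (h (u) (g))) (k (m (u)) (m (u)))) (h (h (s (u) (g)) (m (u))) (k (m (u)) (q (k (g) (g)) (u)))))
4. (q (k (m (h (u) (g))) (k (m (u)) (m (u)))) (h (h (s (u) (g)) (m (u))) (k (m (u)) (q (k (g) (g)) (u)))))  →  (q (k (m (h (u) (g))) (k (m (u)) (m (u)))) (h (h (s (u) (g)) (m (u))) (k (m (u)) (q (g) (u)))))
normal form: (q (k (m (h (u) (g))) (k (m (u)) (m (u)))) (h (h (s (u) (g)) (m (u))) (k (m (u)) (q (g) (u)))))

size = 24


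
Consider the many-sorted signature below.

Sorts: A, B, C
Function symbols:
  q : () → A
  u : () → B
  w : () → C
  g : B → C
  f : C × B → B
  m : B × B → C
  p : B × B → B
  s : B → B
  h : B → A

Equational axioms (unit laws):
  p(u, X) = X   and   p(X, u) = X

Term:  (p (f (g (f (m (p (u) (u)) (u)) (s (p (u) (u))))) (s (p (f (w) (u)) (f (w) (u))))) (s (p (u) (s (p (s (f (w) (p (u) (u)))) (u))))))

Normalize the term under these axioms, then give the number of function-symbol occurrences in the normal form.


1. (p (f (g (f (m (p (u) (u)) (u)) (s (p (u) (u))))) (s (p (f (w) (u)) (f (w) (u))))) (s (p (u) (s (p (s (f (w) (p (u) (u)))) (u))))))  →  (p (f (g (f (m (u) (u)) (s (p (u) (u))))) (s (p (f (w) (u)) (f (w) (u))))) (s (p (u) (s (p (s (f (w) (p (u) (u)))) (u))))))
2. (p (f (g (f (m (u) (u)) (s (p (u) (u))))) (s (p (f (w) (u)) (f (w) (u))))) (s (p (u) (s (p (s (f (w) (p (u) (u)))) (u))))))  →  (p (f (g (f (m (u) (u)) (s (u)))) (s (p (f (w) (u)) (f (w) (u))))) (s (p (u) (s (p (s (f (w) (p (u) (u)))) (u))))))
3. (p (f (g (f (m (u) (u)) (s (u)))) (s (p (f (w) (u)) (f (w) (u))))) (s (p (u) (s (p (s (f (w) (p (u) (u)))) (u))))))  →  (p (f (g (f (m (u) (u)) (s (u)))) (s (p (f (w) (u)) (f (w) (u))))) (s (s (p (s (f (w) (p (u) (u)))) (u)))))
4. (p (f (g (f (m (u) (u)) (s (u)))) (s (p (f (w) (u)) (f (w) (u))))) (s (s (p (s (f (w) (p (u) (u)))) (u)))))  →  (p (f (g (f (m (u) (u)) (s (u)))) (s (p (f (w) (u)) (f (w) (u))))) (s (s (s (f (w) (p (u) (u)))))))
5. (p (f (g (f (m (u) (u)) (s (u)))) (s (p (f (w) (u)) (f (w) (u))))) (s (s (s (f (w) (p (u) (u)))))))  →  (p (f (g (f (m (u) (u)) (s (u)))) (s (p (f (w) (u)) (f (w) (u))))) (s (s (s (f (w) (u))))))
normal form: (p (f (g (f (m (u) (u)) (s (u)))) (s (p (f (w) (u)) (f (w) (u))))) (s (s (s (f (w) (u))))))

size = 23


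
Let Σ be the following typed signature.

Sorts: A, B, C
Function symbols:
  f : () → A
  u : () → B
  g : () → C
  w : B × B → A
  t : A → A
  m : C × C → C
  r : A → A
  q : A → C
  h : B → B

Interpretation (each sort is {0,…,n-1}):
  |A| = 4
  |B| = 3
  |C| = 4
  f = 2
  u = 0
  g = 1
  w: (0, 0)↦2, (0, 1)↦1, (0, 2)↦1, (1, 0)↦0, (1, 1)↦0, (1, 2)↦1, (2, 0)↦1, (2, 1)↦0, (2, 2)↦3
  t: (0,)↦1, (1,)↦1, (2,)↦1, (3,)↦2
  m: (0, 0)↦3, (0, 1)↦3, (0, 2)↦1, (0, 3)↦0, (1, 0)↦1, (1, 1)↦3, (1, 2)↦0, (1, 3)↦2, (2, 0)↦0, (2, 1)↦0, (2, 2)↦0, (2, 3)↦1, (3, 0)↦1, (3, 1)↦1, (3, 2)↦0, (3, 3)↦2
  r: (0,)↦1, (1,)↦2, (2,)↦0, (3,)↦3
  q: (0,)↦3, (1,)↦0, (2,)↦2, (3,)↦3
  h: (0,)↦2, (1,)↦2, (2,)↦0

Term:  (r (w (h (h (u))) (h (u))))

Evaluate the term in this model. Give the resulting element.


  u = 0
  (h (u)) = h(0,) = 2
  (h (h (u))) = h(2,) = 0
  u = 0
  (h (u)) = h(0,) = 2
  (w (h (h (u))) (h (u))) = w(0, 2) = 1
  (r (w (h (h (u))) (h (u)))) = r(1,) = 2

value = 2


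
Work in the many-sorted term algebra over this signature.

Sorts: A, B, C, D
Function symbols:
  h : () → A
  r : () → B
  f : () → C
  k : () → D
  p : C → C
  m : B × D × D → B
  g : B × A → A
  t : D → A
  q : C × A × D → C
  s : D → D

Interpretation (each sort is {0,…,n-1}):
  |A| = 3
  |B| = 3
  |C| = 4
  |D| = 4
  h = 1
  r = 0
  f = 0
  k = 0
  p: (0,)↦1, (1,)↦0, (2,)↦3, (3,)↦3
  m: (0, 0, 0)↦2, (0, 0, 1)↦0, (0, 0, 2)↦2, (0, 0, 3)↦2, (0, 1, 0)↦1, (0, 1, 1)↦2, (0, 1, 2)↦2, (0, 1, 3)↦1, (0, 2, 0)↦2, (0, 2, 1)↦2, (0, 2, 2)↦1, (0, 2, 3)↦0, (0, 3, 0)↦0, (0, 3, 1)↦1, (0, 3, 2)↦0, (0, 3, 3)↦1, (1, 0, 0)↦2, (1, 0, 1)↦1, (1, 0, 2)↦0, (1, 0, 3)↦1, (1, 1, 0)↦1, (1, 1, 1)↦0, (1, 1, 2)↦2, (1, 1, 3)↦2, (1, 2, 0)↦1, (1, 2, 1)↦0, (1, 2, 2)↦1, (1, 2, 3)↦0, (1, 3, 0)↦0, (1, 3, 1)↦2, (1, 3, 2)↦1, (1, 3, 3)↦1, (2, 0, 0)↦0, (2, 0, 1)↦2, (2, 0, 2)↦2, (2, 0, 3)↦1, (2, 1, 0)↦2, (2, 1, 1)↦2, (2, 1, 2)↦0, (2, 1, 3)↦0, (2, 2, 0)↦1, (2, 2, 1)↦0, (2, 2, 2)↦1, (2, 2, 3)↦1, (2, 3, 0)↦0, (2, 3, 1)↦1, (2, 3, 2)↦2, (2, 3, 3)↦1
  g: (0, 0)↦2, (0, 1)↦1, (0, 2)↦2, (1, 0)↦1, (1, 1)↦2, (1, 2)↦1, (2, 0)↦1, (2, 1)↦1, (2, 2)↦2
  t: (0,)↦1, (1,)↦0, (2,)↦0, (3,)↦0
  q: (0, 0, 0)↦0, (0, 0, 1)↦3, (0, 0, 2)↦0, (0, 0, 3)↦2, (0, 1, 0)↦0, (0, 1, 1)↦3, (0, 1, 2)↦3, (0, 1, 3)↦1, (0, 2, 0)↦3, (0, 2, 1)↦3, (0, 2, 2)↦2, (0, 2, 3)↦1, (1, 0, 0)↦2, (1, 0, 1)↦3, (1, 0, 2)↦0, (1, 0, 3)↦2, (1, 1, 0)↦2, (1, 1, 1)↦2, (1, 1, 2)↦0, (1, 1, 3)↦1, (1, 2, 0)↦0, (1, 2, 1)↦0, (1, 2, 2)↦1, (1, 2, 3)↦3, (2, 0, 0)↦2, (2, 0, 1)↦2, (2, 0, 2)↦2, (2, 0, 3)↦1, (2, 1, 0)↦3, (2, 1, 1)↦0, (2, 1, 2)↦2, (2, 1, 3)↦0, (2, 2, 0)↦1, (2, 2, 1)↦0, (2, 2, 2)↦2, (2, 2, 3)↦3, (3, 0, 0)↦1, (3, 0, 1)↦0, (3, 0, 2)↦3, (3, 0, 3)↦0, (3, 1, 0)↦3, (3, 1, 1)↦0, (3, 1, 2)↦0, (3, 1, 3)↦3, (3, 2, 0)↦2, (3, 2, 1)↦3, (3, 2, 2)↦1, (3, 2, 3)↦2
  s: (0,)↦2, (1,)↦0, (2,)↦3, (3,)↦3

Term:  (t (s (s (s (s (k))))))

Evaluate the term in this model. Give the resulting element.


value = 0

  k = 0
  (s (k)) = s(0,) = 2
  (s (s (k))) = s(2,) = 3
  (s (s (s (k)))) = s(3,) = 3
  (s (s (s (s (k))))) = s(3,) = 3
  (t (s (s (s (s (k)))))) = t(3,) = 0


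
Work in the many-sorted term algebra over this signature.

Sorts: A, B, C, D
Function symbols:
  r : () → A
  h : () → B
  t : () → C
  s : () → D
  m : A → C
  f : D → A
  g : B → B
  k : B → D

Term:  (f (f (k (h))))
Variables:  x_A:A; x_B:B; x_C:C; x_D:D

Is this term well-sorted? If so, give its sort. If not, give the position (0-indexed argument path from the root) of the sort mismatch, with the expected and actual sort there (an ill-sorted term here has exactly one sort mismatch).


ill-sorted at position [0]: expected D, got A

      (h) : B
    (k (h)) : D
  (f (k (h))) : A
(f (f (k (h)))) : ✗ arg 0 at [0] has sort A, expected D


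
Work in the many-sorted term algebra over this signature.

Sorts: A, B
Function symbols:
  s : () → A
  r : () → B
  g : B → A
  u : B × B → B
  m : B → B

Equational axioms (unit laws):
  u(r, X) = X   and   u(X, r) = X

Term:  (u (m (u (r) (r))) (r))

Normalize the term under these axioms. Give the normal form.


1. (u (m (u (r) (r))) (r))  →  (m (u (r) (r)))
2. (m (u (r) (r)))  →  (m (r))

normal form = (m (r))


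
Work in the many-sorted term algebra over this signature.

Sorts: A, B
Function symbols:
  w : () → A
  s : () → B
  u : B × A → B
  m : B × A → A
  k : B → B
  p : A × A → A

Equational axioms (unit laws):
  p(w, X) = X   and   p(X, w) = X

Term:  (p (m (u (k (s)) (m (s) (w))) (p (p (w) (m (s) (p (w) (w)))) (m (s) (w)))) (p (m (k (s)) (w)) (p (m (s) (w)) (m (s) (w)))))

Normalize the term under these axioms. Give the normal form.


1. (p (m (u (k (s)) (m (s) (w))) (p (p (w) (m (s) (p (w) (w)))) (m (s) (w)))) (p (m (k (s)) (w)) (p (m (s) (w)) (m (s) (w)))))  →  (p (m (u (k (s)) (m (s) (w))) (p (m (s) (p (w) (w))) (m (s) (w)))) (p (m (k (s)) (w)) (p (m (s) (w)) (m (s) (w)))))
2. (p (m (u (k (s)) (m (s) (w))) (p (m (s) (p (w) (w))) (m (s) (w)))) (p (m (k (s)) (w)) (p (m (s) (w)) (m (s) (w)))))  →  (p (m (u (k (s)) (m (s) (w))) (p (m (s) (w)) (m (s) (w)))) (p (m (k (s)) (w)) (p (m (s) (w)) (m (s) (w)))))

normal form = (p (m (u (k (s)) (m (s) (w))) (p (m (s) (w)) (m (s) (w)))) (p (m (k (s)) (w)) (p (m (s) (w)) (m (s) (w)))))


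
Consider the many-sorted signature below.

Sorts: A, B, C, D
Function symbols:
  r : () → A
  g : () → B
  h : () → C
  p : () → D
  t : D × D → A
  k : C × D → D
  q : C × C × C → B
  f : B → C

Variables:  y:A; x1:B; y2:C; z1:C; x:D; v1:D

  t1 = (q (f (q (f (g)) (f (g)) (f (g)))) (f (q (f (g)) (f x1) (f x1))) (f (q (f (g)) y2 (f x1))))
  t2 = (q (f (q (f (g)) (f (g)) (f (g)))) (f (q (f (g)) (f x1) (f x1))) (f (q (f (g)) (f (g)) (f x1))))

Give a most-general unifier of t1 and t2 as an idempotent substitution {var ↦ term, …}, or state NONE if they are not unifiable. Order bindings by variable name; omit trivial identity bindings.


{y2 ↦ (f (g))}


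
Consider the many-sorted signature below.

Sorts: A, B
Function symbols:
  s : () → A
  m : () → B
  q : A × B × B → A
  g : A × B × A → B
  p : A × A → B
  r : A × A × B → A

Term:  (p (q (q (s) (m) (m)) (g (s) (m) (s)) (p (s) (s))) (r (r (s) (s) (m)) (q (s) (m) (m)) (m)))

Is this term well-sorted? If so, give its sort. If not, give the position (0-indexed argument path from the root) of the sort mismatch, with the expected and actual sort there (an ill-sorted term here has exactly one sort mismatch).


well-sorted; sort = B

      (s) : A
      (m) : B
      (m) : B
    (q (s) (m) (m)) : A
      (s) : A
      (m) : B
      (s) : A
    (g (s) (m) (s)) : B
      (s) : A
      (s) : A
    (p (s) (s)) : B
  (q (q (s) (m) (m)) (g (s) (m) (s)) (p (s) (s))) : A
      (s) : A
      (s) : A
      (m) : B
    (r (s) (s) (m)) : A
      (s) : A
      (m) : B
      (m) : B
    (q (s) (m) (m)) : A
    (m) : B
  (r (r (s) (s) (m)) (q (s) (m) (m)) (m)) : A
(p (q (q (s) (m) (m)) (g (s) (m) (s)) (p (s) (s))) (r (r (s) (s) (m)) (q (s) (m) (m)) (m))) : B


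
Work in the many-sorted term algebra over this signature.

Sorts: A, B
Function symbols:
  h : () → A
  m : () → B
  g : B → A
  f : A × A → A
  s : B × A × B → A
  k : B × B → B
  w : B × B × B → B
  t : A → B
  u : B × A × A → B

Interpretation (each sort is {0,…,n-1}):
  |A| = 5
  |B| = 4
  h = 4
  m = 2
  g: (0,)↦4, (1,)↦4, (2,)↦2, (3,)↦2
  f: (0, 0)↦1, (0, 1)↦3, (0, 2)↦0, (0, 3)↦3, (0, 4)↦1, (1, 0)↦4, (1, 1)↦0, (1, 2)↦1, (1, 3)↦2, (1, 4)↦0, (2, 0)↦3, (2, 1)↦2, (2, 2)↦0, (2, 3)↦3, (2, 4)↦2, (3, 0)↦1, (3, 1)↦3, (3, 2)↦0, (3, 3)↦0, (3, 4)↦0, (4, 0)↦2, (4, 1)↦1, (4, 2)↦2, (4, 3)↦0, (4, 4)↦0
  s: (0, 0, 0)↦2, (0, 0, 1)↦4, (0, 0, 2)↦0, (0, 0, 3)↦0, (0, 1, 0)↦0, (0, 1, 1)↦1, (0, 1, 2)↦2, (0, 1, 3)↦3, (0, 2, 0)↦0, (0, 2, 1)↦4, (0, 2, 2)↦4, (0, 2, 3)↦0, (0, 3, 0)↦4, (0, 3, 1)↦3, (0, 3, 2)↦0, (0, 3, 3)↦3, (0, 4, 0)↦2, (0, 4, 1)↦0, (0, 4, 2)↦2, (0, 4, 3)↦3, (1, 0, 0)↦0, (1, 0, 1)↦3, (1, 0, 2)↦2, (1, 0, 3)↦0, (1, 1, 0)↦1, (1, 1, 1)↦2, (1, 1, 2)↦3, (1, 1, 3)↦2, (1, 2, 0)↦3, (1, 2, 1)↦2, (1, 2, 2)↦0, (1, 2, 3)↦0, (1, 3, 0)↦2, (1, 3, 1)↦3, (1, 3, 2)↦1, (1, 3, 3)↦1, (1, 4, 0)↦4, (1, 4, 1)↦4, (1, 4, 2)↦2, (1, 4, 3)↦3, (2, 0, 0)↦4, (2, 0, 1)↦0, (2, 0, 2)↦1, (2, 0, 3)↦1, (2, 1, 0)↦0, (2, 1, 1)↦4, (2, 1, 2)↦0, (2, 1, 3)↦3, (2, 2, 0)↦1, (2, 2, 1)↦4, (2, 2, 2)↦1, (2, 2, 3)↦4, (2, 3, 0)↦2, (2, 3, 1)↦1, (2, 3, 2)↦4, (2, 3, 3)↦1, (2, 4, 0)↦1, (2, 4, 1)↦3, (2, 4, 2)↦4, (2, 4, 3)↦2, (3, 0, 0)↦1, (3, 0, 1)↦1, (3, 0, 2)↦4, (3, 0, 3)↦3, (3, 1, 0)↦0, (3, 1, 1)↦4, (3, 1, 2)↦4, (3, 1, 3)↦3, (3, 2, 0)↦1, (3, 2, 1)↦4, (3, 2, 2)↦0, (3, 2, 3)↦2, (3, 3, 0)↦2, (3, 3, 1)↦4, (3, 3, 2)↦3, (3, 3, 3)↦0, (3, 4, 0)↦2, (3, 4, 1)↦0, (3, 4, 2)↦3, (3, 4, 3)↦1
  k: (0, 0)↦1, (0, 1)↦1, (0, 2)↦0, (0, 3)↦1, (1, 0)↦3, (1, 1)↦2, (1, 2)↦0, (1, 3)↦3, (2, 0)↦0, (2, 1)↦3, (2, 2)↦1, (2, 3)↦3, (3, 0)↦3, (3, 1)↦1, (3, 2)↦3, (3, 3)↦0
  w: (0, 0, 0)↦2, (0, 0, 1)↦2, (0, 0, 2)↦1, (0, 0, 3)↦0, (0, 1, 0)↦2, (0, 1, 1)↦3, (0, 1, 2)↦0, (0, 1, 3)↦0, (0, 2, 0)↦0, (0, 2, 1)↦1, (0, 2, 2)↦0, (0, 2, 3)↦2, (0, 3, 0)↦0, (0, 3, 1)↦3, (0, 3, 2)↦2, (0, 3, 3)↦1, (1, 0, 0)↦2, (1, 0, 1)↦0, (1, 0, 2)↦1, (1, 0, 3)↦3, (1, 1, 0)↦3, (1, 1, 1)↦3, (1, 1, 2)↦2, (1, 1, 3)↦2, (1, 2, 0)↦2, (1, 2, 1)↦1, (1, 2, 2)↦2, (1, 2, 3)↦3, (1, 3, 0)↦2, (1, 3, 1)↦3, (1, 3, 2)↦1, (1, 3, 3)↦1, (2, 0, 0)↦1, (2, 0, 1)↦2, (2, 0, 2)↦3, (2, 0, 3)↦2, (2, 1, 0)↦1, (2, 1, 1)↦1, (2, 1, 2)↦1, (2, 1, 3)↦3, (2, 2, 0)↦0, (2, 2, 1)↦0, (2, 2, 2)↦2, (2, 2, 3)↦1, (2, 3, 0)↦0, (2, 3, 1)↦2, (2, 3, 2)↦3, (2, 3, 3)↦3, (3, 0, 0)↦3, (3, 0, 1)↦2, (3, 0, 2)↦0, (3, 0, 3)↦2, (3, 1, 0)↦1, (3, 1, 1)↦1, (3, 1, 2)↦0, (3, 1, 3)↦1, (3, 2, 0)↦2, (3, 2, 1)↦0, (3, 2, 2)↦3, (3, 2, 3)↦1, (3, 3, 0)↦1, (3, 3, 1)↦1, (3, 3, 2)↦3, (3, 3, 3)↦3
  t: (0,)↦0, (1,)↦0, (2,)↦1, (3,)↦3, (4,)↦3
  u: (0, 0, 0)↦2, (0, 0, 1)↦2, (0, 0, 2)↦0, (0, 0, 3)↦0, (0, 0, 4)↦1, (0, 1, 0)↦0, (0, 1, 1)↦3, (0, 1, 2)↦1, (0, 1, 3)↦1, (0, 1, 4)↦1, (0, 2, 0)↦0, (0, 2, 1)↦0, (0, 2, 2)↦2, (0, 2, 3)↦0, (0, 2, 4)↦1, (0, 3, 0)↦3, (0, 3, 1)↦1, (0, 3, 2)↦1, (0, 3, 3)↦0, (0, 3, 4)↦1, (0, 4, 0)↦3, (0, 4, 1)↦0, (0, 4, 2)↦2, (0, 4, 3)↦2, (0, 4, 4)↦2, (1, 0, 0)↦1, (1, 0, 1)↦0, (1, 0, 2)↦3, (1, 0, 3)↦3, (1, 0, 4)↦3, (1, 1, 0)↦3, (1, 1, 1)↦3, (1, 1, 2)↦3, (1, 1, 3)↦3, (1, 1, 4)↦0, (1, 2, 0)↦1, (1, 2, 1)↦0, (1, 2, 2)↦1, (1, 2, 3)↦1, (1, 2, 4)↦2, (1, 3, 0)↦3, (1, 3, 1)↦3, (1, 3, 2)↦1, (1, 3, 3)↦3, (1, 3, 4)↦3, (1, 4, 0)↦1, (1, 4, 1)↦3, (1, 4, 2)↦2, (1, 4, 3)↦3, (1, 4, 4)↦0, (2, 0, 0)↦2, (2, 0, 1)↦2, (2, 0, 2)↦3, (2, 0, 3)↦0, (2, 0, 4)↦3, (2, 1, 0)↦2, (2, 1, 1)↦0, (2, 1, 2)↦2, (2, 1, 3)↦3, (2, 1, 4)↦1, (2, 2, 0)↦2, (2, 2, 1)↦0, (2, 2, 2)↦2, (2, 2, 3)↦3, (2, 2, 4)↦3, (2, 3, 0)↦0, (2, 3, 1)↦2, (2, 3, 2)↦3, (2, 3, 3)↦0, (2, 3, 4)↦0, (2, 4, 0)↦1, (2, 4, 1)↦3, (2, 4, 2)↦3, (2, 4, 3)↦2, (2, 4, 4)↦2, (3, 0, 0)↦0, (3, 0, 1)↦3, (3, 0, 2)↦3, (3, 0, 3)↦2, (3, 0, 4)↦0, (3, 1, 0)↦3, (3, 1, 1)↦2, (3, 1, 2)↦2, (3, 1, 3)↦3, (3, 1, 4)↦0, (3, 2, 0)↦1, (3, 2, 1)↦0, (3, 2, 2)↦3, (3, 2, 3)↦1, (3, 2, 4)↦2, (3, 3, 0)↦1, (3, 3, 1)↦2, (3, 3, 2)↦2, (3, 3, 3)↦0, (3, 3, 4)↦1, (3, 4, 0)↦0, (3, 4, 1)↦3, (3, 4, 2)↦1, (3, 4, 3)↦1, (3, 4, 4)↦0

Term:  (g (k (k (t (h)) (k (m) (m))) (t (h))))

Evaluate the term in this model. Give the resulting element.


value = 2

  h = 4
  (t (h)) = t(4,) = 3
  m = 2
  m = 2
  (k (m) (m)) = k(2, 2) = 1
  (k (t (h)) (k (m) (m))) = k(3, 1) = 1
  h = 4
  (t (h)) = t(4,) = 3
  (k (k (t (h)) (k (m) (m))) (t (h))) = k(1, 3) = 3
  (g (k (k (t (h)) (k (m) (m))) (t (h)))) = g(3,) = 2


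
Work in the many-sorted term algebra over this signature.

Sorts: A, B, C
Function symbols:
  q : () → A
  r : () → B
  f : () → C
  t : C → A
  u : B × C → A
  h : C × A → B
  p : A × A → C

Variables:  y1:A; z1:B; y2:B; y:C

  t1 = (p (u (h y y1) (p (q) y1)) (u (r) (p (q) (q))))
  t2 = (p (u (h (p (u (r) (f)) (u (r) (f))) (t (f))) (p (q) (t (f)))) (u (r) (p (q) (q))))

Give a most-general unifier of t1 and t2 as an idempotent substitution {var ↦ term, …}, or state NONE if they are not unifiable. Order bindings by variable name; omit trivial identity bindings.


{y ↦ (p (u (r) (f)) (u (r) (f))), y1 ↦ (t (f))}


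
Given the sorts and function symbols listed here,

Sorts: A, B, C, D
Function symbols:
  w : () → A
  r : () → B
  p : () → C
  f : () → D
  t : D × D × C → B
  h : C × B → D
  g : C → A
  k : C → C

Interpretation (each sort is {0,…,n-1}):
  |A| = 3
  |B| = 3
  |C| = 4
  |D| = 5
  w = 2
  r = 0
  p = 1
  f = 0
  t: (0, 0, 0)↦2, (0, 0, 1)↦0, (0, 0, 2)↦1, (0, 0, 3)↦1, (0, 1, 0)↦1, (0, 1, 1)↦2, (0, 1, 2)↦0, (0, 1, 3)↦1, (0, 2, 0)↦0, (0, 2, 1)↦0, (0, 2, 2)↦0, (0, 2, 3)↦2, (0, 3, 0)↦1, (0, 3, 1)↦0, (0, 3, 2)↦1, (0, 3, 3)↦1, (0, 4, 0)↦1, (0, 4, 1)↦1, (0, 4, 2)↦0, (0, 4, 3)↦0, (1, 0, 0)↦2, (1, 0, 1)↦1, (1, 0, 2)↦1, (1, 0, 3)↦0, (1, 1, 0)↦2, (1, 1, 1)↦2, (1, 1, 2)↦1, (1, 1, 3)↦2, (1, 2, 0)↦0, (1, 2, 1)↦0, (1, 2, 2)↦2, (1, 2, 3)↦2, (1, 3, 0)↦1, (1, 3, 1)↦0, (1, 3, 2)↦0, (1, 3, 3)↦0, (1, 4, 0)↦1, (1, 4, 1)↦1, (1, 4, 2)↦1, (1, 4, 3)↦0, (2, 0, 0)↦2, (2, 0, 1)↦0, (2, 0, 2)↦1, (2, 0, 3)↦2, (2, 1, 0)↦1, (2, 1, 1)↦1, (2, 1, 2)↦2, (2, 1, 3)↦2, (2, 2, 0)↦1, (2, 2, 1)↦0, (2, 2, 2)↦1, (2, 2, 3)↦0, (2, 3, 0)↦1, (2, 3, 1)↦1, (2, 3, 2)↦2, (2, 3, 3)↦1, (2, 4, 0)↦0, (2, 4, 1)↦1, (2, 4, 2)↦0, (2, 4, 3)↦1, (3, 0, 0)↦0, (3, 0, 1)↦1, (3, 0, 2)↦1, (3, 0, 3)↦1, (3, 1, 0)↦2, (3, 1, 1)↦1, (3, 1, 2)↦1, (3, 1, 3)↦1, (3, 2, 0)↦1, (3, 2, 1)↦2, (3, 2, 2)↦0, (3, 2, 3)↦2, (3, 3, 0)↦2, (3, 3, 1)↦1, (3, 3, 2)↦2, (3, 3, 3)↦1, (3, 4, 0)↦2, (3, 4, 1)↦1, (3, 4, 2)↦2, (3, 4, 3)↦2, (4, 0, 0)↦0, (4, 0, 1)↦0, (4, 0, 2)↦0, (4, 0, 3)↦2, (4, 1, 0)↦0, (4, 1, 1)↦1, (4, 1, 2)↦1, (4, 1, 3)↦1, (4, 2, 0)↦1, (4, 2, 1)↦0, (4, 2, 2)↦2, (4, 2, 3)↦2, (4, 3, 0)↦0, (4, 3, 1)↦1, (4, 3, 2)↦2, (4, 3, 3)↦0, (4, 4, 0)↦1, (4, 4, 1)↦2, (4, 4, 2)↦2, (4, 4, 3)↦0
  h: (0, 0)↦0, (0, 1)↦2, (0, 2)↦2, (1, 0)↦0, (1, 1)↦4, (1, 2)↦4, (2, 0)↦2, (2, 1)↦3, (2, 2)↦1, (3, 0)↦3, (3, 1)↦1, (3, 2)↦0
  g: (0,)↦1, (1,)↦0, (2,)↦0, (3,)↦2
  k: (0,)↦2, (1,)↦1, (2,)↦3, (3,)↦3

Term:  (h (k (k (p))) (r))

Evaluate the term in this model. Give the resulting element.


value = 0

  p = 1
  (k (p)) = k(1,) = 1
  (k (k (p))) = k(1,) = 1
  r = 0
  (h (k (k (p))) (r)) = h(1, 0) = 0


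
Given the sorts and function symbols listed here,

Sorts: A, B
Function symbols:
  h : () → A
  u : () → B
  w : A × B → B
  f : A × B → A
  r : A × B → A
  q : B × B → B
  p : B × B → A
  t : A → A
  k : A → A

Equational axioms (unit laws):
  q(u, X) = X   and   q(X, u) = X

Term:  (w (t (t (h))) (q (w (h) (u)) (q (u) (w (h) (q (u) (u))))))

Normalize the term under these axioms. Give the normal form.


1. (w (t (t (h))) (q (w (h) (u)) (q (u) (w (h) (q (u) (u))))))  →  (w (t (t (h))) (q (w (h) (u)) (w (h) (q (u) (u)))))
2. (w (t (t (h))) (q (w (h) (u)) (w (h) (q (u) (u)))))  →  (w (t (t (h))) (q (w (h) (u)) (w (h) (u))))

normal form = (w (t (t (h))) (q (w (h) (u)) (w (h) (u))))


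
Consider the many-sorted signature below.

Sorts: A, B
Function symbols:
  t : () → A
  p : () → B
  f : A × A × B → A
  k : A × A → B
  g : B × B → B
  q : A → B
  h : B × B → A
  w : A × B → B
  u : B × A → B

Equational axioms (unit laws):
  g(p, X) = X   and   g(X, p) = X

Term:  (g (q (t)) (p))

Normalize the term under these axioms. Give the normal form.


1. (g (q (t)) (p))  →  (q (t))

normal form = (q (t))


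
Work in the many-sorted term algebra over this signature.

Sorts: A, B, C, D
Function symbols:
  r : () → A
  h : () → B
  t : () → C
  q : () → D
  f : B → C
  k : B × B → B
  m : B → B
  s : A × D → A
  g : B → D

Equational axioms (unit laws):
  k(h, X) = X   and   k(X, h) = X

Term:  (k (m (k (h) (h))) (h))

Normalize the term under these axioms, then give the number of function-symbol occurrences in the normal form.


size = 2

1. (k (m (k (h) (h))) (h))  →  (m (k (h) (h)))
2. (m (k (h) (h)))  →  (m (h))
normal form: (m (h))


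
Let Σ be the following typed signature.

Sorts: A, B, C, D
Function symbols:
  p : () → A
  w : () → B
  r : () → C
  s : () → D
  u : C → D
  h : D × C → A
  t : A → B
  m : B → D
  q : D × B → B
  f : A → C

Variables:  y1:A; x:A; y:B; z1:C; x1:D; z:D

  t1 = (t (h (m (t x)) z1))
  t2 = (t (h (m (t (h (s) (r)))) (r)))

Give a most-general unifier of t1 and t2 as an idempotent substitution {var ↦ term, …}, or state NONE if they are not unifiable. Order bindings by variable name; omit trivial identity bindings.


{x ↦ (h (s) (r)), z1 ↦ (r)}


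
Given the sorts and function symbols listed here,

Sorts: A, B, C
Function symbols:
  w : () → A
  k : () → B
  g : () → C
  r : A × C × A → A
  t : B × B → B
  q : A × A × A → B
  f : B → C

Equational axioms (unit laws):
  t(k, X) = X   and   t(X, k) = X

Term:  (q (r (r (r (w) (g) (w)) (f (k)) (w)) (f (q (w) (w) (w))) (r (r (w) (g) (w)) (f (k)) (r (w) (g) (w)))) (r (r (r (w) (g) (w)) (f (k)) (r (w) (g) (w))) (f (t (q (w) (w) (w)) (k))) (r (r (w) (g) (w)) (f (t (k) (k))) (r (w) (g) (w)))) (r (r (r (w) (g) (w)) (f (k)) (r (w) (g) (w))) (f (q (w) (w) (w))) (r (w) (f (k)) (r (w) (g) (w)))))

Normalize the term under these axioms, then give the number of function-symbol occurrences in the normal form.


size = 79

1. (q (r (r (r (w) (g) (w)) (f (k)) (w)) (f (q (w) (w) (w))) (r (r (w) (g) (w)) (f (k)) (r (w) (g) (w)))) (r (r (r (w) (g) (w)) (f (k)) (r (w) (g) (w))) (f (t (q (w) (w) (w)) (k))) (r (r (w) (g) (w)) (f (t (k) (k))) (r (w) (g) (w)))) (r (r (r (w) (g) (w)) (f (k)) (r (w) (g) (w))) (f (q (w) (w) (w))) (r (w) (f (k)) (r (w) (g) (w)))))  →  (q (r (r (r (w) (g) (w)) (f (k)) (w)) (f (q (w) (w) (w))) (r (r (w) (g) (w)) (f (k)) (r (w) (g) (w)))) (r (r (r (w) (g) (w)) (f (k)) (r (w) (g) (w))) (f (q (w) (w) (w))) (r (r (w) (g) (w)) (f (t (k) (k))) (r (w) (g) (w)))) (r (r (r (w) (g) (w)) (f (k)) (r (w) (g) (w))) (f (q (w) (w) (w))) (r (w) (f (k)) (r (w) (g) (w)))))
2. (q (r (r (r (w) (g) (w)) (f (k)) (w)) (f (q (w) (w) (w))) (r (r (w) (g) (w)) (f (k)) (r (w) (g) (w)))) (r (r (r (w) (g) (w)) (f (k)) (r (w) (g) (w))) (f (q (w) (w) (w))) (r (r (w) (g) (w)) (f (t (k) (k))) (r (w) (g) (w)))) (r (r (r (w) (g) (w)) (f (k)) (r (w) (g) (w))) (f (q (w) (w) (w))) (r (w) (f (k)) (r (w) (g) (w)))))  →  (q (r (r (r (w) (g) (w)) (f (k)) (w)) (f (q (w) (w) (w))) (r (r (w) (g) (w)) (f (k)) (r (w) (g) (w)))) (r (r (r (w) (g) (w)) (f (k)) (r (w) (g) (w))) (f (q (w) (w) (w))) (r (r (w) (g) (w)) (f (k)) (r (w) (g) (w)))) (r (r (r (w) (g) (w)) (f (k)) (r (w) (g) (w))) (f (q (w) (w) (w))) (r (w) (f (k)) (r (w) (g) (w)))))
normal form: (q (r (r (r (w) (g) (w)) (f (k)) (w)) (f (q (w) (w) (w))) (r (r (w) (g) (w)) (f (k)) (r (w) (g) (w)))) (r (r (r (w) (g) (w)) (f (k)) (r (w) (g) (w))) (f (q (w) (w) (w))) (r (r (w) (g) (w)) (f (k)) (r (w) (g) (w)))) (r (r (r (w) (g) (w)) (f (k)) (r (w) (g) (w))) (f (q (w) (w) (w))) (r (w) (f (k)) (r (w) (g) (w)))))


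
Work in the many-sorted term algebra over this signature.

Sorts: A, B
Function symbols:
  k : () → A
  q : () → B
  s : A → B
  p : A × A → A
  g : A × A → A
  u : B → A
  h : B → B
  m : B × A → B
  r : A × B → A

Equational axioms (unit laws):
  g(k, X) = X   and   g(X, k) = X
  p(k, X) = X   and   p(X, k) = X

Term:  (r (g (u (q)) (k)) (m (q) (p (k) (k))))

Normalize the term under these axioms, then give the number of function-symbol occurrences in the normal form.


size = 6

1. (r (g (u (q)) (k)) (m (q) (p (k) (k))))  →  (r (u (q)) (m (q) (p (k) (k))))
2. (r (u (q)) (m (q) (p (k) (k))))  →  (r (u (q)) (m (q) (k)))
normal form: (r (u (q)) (m (q) (k)))
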